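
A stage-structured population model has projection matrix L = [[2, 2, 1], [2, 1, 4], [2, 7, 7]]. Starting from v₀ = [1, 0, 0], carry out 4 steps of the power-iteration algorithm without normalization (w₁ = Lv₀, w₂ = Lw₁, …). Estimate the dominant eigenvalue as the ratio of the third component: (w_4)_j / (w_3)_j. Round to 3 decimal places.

λ ≈ 10.784

w1 = Lv₀ = (2·1 + 2·0 + 1·0; 2·1 + 1·0 + 4·0; 2·1 + 7·0 + 7·0) = (2, 2, 2)
w2 = Lw1 = (2·2 + 2·2 + 1·2; 2·2 + 1·2 + 4·2; 2·2 + 7·2 + 7·2) = (10, 14, 32)
w3 = Lw2 = (80, 162, 342)
w4 = Lw3 = (826, 1690, 3688)
Ratio at component: 3688 / 342 = 10.784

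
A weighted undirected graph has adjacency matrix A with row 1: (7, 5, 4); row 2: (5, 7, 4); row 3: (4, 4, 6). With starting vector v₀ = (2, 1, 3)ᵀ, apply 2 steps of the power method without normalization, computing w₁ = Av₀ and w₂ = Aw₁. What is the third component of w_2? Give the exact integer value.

420

w1 = Av₀ = (7·2 + 5·1 + 4·3; 5·2 + 7·1 + 4·3; 4·2 + 4·1 + 6·3) = (31, 29, 30)
w2 = Aw1 = (7·31 + 5·29 + 4·30; 5·31 + 7·29 + 4·30; 4·31 + 4·29 + 6·30) = (482, 478, 420)
The requested component of w2 is 420.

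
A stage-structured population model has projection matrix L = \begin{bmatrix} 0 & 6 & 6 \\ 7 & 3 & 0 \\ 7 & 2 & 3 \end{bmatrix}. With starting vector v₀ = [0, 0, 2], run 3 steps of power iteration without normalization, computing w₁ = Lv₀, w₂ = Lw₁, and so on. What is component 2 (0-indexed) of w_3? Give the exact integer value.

w1 = Lv₀ = (0·0 + 6·0 + 6·2; 7·0 + 3·0 + 0·2; 7·0 + 2·0 + 3·2) = (12, 0, 6)
w2 = Lw1 = (0·12 + 6·0 + 6·6; 7·12 + 3·0 + 0·6; 7·12 + 2·0 + 3·6) = (36, 84, 102)
w3 = Lw2 = (1116, 504, 726)
The requested component of w3 is 726.

726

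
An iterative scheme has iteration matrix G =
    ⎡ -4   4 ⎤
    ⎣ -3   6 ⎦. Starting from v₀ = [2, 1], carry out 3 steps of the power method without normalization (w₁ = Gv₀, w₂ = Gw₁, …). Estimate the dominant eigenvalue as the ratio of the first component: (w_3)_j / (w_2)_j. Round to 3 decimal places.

λ ≈ -1.000

w1 = Gv₀ = ((-4)·2 + 4·1; (-3)·2 + 6·1) = (-4, 0)
w2 = Gw1 = ((-4)·(-4) + 4·0; (-3)·(-4) + 6·0) = (16, 12)
w3 = Gw2 = (-16, 24)
Ratio at component: -16 / 16 = -1.000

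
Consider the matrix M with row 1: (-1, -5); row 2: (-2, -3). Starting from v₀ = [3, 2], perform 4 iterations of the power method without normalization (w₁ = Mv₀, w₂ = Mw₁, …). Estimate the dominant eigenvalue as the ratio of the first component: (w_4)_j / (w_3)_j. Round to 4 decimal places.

-5.3342

w1 = Mv₀ = ((-1)·3 + (-5)·2; (-2)·3 + (-3)·2) = (-13, -12)
w2 = Mw1 = ((-1)·(-13) + (-5)·(-12); (-2)·(-13) + (-3)·(-12)) = (73, 62)
w3 = Mw2 = (-383, -332)
w4 = Mw3 = (2043, 1762)
Ratio at component: 2043 / -383 = -5.3342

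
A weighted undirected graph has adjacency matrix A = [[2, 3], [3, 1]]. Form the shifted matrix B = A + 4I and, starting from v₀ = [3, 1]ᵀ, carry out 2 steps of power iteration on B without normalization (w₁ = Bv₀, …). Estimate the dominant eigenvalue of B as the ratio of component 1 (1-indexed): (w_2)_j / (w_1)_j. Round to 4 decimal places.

B = A + 4I has rows (6, 3); (3, 5)
w1 = Bv₀ = (6·3 + 3·1; 3·3 + 5·1) = (21, 14)
w2 = Bw1 = (6·21 + 3·14; 3·21 + 5·14) = (168, 133)
Ratio: 168/21 = 8.0000

μ ≈ 8.0000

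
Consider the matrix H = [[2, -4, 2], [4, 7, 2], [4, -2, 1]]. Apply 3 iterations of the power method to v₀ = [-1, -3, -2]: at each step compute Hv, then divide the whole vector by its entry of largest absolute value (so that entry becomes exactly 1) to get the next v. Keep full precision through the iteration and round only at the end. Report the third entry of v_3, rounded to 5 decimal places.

0.83803

Hv0 = (6.000000, -29.000000, 0.000000); divide by -29.000000 → v1 = (-0.206897, 1.000000, 0.000000)
Hv1 = (-4.413793, 6.172414, -2.827586); divide by 6.172414 → v2 = (-0.715084, 1.000000, -0.458101)
Hv2 = (-6.346369, 3.223464, -5.318436); divide by -6.346369 → v3 = (1.000000, -0.507923, 0.838028)
Requested entry of v3: 952/1136 = 0.83803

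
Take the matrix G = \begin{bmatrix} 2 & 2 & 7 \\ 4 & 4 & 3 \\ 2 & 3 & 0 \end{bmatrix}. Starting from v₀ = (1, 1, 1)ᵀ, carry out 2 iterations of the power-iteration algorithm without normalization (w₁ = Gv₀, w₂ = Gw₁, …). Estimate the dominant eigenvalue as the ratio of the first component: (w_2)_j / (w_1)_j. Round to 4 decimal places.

λ ≈ 7.1818

w1 = Gv₀ = (11, 11, 5)
w2 = Gw1 = (79, 103, 55)
Ratio at component: 79 / 11 = 7.1818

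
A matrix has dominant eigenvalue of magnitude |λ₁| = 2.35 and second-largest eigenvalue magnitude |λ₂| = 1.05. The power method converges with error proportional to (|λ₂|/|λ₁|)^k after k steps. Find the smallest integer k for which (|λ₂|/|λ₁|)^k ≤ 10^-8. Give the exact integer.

|λ₂/λ₁| = 1.05/2.35 = 0.44681
Need k ≥ ln(10^-8) / ln(0.44681) = -18.4207 / -0.8056 ≈ 22.865
Smallest integer k satisfying the bound: 23

23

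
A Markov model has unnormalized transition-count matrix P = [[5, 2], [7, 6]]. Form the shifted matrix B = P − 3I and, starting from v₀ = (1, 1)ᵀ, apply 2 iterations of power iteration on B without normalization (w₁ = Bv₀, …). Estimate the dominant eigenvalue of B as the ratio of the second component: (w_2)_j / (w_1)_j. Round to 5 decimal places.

B = P − 3I has rows (2, 2); (7, 3)
w1 = Bv₀ = (2·1 + 2·1; 7·1 + 3·1) = (4, 10)
w2 = Bw1 = (2·4 + 2·10; 7·4 + 3·10) = (28, 58)
Ratio: 58/10 = 5.80000

μ ≈ 5.80000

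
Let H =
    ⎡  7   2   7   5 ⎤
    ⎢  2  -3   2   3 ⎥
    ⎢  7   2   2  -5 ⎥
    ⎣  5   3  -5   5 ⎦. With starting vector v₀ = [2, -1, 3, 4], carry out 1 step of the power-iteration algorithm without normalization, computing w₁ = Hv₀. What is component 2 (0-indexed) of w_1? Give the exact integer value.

w1 = Hv₀ = (7·2 + 2·(-1) + 7·3 + 5·4; 2·2 + (-3)·(-1) + 2·3 + 3·4; 7·2 + 2·(-1) + 2·3 + (-5)·4; 5·2 + 3·(-1) + (-5)·3 + 5·4) = (53, 25, -2, 12)
The requested component of w1 is -2.

-2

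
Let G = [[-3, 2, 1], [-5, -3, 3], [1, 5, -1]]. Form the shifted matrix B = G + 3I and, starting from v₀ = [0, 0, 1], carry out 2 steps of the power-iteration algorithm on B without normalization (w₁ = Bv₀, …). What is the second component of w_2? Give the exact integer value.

B = G + 3I has rows (0, 2, 1); (-5, 0, 3); (1, 5, 2)
w1 = Bv₀ = (0·0 + 2·0 + 1·1; (-5)·0 + 0·0 + 3·1; 1·0 + 5·0 + 2·1) = (1, 3, 2)
w2 = Bw1 = (0·1 + 2·3 + 1·2; (-5)·1 + 0·3 + 3·2; 1·1 + 5·3 + 2·2) = (8, 1, 20)
Requested component of w2: 1

1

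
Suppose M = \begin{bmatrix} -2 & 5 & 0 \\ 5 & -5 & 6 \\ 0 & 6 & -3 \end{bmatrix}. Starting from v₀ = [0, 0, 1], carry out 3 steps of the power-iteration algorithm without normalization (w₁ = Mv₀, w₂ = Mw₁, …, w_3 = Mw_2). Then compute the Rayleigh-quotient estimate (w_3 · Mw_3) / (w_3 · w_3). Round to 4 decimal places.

λ ≈ -11.6744

w1 = Mv₀ = ((-2)·0 + 5·0 + 0·1; 5·0 + (-5)·0 + 6·1; 0·0 + 6·0 + (-3)·1) = (0, 6, -3)
w2 = Mw1 = ((-2)·0 + 5·6 + 0·(-3); 5·0 + (-5)·6 + 6·(-3); 0·0 + 6·6 + (-3)·(-3)) = (30, -48, 45)
w3 = Mw2 = (-300, 660, -423)
Mw3 = (3900, -7338, 5229)
w3·Mw3 = (-300)·3900 + 660·(-7338) + (-423)·5229 = -8224947; w3·w3 = (-300)·(-300) + 660·660 + (-423)·(-423) = 704529
λ ≈ -8224947/704529 = -11.6744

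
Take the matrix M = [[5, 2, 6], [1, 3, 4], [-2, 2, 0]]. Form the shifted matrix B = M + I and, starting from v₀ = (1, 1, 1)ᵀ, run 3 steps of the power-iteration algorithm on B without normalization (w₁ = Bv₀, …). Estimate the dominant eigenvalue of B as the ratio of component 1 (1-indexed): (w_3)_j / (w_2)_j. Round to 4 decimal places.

B = M + I has rows (6, 2, 6); (1, 4, 4); (-2, 2, 1)
w1 = Bv₀ = (6·1 + 2·1 + 6·1; 1·1 + 4·1 + 4·1; (-2)·1 + 2·1 + 1·1) = (14, 9, 1)
w2 = Bw1 = (6·14 + 2·9 + 6·1; 1·14 + 4·9 + 4·1; (-2)·14 + 2·9 + 1·1) = (108, 54, -9)
w3 = Bw2 = (702, 288, -117)
Ratio: 702/108 = 6.5000

μ ≈ 6.5000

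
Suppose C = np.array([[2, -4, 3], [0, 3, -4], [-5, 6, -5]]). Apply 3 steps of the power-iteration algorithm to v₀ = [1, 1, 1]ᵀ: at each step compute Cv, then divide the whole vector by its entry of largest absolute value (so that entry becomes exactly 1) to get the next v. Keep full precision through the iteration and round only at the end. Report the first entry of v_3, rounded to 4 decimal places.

-0.5873

Cv0 = (1.00000, -1.00000, -4.00000); divide by -4.00000 → v1 = (-0.25000, 0.25000, 1.00000)
Cv1 = (1.50000, -3.25000, -2.25000); divide by -3.25000 → v2 = (-0.46154, 1.00000, 0.69231)
Cv2 = (-2.84615, 0.23077, 4.84615); divide by 4.84615 → v3 = (-0.58730, 0.04762, 1.00000)
Requested entry of v3: -37/63 = -0.5873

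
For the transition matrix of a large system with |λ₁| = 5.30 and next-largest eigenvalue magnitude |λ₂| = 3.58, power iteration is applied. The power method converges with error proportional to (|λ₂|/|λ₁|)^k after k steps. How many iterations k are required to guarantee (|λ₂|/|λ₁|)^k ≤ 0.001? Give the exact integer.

|λ₂/λ₁| = 3.58/5.30 = 0.67547
Need k ≥ ln(0.001) / ln(0.67547) = -6.9078 / -0.3923 ≈ 17.606
Smallest integer k satisfying the bound: 18

18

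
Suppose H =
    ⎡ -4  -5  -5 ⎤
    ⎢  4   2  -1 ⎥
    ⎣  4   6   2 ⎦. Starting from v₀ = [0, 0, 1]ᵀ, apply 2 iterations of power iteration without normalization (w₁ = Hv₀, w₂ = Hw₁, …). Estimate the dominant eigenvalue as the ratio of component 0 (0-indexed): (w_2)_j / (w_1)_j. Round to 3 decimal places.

λ ≈ -3.000

w1 = Hv₀ = ((-4)·0 + (-5)·0 + (-5)·1; 4·0 + 2·0 + (-1)·1; 4·0 + 6·0 + 2·1) = (-5, -1, 2)
w2 = Hw1 = ((-4)·(-5) + (-5)·(-1) + (-5)·2; 4·(-5) + 2·(-1) + (-1)·2; 4·(-5) + 6·(-1) + 2·2) = (15, -24, -22)
Ratio at component: 15 / -5 = -3.000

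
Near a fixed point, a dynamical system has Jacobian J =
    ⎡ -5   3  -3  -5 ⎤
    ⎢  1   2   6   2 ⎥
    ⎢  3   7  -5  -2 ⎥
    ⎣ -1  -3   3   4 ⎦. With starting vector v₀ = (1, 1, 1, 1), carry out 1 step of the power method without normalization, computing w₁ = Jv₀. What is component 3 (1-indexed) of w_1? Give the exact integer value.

w1 = Jv₀ = (-10, 11, 3, 3)
The requested component of w1 is 3.

3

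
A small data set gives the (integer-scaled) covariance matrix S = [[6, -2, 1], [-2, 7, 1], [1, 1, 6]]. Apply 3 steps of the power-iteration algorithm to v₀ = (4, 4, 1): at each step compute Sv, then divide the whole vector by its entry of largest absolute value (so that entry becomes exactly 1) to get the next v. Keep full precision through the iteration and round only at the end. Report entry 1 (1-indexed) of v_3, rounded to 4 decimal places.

0.3344

Sv0 = (17.00000, 21.00000, 14.00000); divide by 21.00000 → v1 = (0.80952, 1.00000, 0.66667)
Sv1 = (3.52381, 6.04762, 5.80952); divide by 6.04762 → v2 = (0.58268, 1.00000, 0.96063)
Sv2 = (2.45669, 6.79528, 7.34646); divide by 7.34646 → v3 = (0.33441, 0.92497, 1.00000)
Requested entry of v3: 312/933 = 0.3344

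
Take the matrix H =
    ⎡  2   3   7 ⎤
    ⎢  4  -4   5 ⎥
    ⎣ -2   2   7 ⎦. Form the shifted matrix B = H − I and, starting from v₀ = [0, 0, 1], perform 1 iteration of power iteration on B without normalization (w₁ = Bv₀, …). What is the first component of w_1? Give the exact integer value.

B = H − I has rows (1, 3, 7); (4, -5, 5); (-2, 2, 6)
w1 = Bv₀ = (7, 5, 6)
Requested component of w1: 7

7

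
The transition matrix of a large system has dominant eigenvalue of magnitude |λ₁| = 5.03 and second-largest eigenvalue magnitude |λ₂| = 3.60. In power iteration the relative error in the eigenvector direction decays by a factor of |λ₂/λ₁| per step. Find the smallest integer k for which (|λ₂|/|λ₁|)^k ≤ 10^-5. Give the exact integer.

35

|λ₂/λ₁| = 3.60/5.03 = 0.71571
Need k ≥ ln(10^-5) / ln(0.71571) = -11.5129 / -0.3345 ≈ 34.420
Smallest integer k satisfying the bound: 35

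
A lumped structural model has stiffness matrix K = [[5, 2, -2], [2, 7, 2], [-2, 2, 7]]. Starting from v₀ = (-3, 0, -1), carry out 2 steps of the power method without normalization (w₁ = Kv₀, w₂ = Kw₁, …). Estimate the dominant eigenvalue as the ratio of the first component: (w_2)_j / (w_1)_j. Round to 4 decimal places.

w1 = Kv₀ = (5·(-3) + 2·0 + (-2)·(-1); 2·(-3) + 7·0 + 2·(-1); (-2)·(-3) + 2·0 + 7·(-1)) = (-13, -8, -1)
w2 = Kw1 = (5·(-13) + 2·(-8) + (-2)·(-1); 2·(-13) + 7·(-8) + 2·(-1); (-2)·(-13) + 2·(-8) + 7·(-1)) = (-79, -84, 3)
Ratio at component: -79 / -13 = 6.0769

6.0769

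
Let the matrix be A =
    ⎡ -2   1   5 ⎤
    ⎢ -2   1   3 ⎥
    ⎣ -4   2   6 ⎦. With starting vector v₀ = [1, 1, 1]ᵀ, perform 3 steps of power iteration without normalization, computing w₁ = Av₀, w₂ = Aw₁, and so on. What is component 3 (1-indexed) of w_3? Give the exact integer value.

w1 = Av₀ = ((-2)·1 + 1·1 + 5·1; (-2)·1 + 1·1 + 3·1; (-4)·1 + 2·1 + 6·1) = (4, 2, 4)
w2 = Aw1 = ((-2)·4 + 1·2 + 5·4; (-2)·4 + 1·2 + 3·4; (-4)·4 + 2·2 + 6·4) = (14, 6, 12)
w3 = Aw2 = (38, 14, 28)
The requested component of w3 is 28.

28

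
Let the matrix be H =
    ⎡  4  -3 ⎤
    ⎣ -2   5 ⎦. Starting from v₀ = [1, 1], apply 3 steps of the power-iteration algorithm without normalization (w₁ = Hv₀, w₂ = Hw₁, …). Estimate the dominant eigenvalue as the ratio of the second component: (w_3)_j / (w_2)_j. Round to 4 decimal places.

λ ≈ 5.7692

w1 = Hv₀ = (4·1 + (-3)·1; (-2)·1 + 5·1) = (1, 3)
w2 = Hw1 = (4·1 + (-3)·3; (-2)·1 + 5·3) = (-5, 13)
w3 = Hw2 = (-59, 75)
Ratio at component: 75 / 13 = 5.7692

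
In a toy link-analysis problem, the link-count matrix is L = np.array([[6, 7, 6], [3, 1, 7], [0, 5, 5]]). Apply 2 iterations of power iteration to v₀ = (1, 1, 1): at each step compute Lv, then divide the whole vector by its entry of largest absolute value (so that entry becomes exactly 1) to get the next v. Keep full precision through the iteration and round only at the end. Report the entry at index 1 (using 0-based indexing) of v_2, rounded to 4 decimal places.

0.5498

Lv0 = (19.00000, 11.00000, 10.00000); divide by 19.00000 → v1 = (1.00000, 0.57895, 0.52632)
Lv1 = (13.21053, 7.26316, 5.52632); divide by 13.21053 → v2 = (1.00000, 0.54980, 0.41833)
Requested entry of v2: 138/251 = 0.5498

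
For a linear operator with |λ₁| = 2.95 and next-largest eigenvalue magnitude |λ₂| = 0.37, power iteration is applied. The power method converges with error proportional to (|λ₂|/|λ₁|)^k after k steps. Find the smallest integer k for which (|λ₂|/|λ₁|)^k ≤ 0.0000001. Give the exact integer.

|λ₂/λ₁| = 0.37/2.95 = 0.12542
Need k ≥ ln(0.0000001) / ln(0.12542) = -16.1181 / -2.0761 ≈ 7.764
Smallest integer k satisfying the bound: 8

8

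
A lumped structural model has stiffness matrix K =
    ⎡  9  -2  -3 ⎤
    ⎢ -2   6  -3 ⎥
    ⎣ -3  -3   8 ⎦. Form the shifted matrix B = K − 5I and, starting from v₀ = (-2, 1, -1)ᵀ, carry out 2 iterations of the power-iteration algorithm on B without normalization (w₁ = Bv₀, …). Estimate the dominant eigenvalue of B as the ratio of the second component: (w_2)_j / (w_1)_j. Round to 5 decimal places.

μ ≈ 2.75000

B = K − 5I has rows (4, -2, -3); (-2, 1, -3); (-3, -3, 3)
w1 = Bv₀ = (4·(-2) + (-2)·1 + (-3)·(-1); (-2)·(-2) + 1·1 + (-3)·(-1); (-3)·(-2) + (-3)·1 + 3·(-1)) = (-7, 8, 0)
w2 = Bw1 = (4·(-7) + (-2)·8 + (-3)·0; (-2)·(-7) + 1·8 + (-3)·0; (-3)·(-7) + (-3)·8 + 3·0) = (-44, 22, -3)
Ratio: 22/8 = 2.75000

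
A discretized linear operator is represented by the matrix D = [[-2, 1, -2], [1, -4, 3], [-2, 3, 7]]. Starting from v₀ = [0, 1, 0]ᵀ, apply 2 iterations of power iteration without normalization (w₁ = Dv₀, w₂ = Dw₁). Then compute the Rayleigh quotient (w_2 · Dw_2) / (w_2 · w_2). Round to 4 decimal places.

-2.1231

w1 = Dv₀ = ((-2)·0 + 1·1 + (-2)·0; 1·0 + (-4)·1 + 3·0; (-2)·0 + 3·1 + 7·0) = (1, -4, 3)
w2 = Dw1 = ((-2)·1 + 1·(-4) + (-2)·3; 1·1 + (-4)·(-4) + 3·3; (-2)·1 + 3·(-4) + 7·3) = (-12, 26, 7)
Dw2 = (36, -95, 151)
w2·Dw2 = (-12)·36 + 26·(-95) + 7·151 = -1845; w2·w2 = (-12)·(-12) + 26·26 + 7·7 = 869
λ ≈ -1845/869 = -2.1231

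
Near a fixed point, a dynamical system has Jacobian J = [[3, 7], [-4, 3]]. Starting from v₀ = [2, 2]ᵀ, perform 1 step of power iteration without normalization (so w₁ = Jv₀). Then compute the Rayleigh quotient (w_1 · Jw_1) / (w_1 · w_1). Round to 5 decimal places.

λ ≈ 2.70297

w1 = Jv₀ = (20, -2)
Jw1 = (46, -86)
w1·Jw1 = 20·46 + (-2)·(-86) = 1092; w1·w1 = 20·20 + (-2)·(-2) = 404
λ ≈ 1092/404 = 2.70297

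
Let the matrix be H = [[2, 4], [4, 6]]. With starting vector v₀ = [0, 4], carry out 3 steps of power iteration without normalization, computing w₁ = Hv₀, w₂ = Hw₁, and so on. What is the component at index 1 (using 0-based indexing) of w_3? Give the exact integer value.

1760

w1 = Hv₀ = (16, 24)
w2 = Hw1 = (128, 208)
w3 = Hw2 = (1088, 1760)
The requested component of w3 is 1760.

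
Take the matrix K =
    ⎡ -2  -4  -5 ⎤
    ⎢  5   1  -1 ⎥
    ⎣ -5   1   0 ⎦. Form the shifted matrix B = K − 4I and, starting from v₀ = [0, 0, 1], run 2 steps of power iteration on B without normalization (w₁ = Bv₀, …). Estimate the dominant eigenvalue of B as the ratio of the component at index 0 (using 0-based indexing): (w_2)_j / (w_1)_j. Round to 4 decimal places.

μ ≈ -10.8000

B = K − 4I has rows (-6, -4, -5); (5, -3, -1); (-5, 1, -4)
w1 = Bv₀ = (-5, -1, -4)
w2 = Bw1 = (54, -18, 40)
Ratio: 54/-5 = -10.8000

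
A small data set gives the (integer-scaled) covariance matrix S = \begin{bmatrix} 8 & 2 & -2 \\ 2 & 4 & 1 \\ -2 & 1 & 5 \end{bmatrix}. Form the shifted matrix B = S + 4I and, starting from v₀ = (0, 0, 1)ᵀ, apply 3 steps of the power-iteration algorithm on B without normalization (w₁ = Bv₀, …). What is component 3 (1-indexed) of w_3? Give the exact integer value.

867

B = S + 4I has rows (12, 2, -2); (2, 8, 1); (-2, 1, 9)
w1 = Bv₀ = (12·0 + 2·0 + (-2)·1; 2·0 + 8·0 + 1·1; (-2)·0 + 1·0 + 9·1) = (-2, 1, 9)
w2 = Bw1 = (12·(-2) + 2·1 + (-2)·9; 2·(-2) + 8·1 + 1·9; (-2)·(-2) + 1·1 + 9·9) = (-40, 13, 86)
w3 = Bw2 = (-626, 110, 867)
Requested component of w3: 867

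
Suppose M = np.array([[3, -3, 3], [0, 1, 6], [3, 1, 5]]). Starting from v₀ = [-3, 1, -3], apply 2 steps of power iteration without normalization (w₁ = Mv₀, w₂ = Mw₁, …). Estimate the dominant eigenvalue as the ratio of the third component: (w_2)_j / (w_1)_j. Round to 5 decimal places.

λ ≈ 8.47826

w1 = Mv₀ = (3·(-3) + (-3)·1 + 3·(-3); 0·(-3) + 1·1 + 6·(-3); 3·(-3) + 1·1 + 5·(-3)) = (-21, -17, -23)
w2 = Mw1 = (3·(-21) + (-3)·(-17) + 3·(-23); 0·(-21) + 1·(-17) + 6·(-23); 3·(-21) + 1·(-17) + 5·(-23)) = (-81, -155, -195)
Ratio at component: -195 / -23 = 8.47826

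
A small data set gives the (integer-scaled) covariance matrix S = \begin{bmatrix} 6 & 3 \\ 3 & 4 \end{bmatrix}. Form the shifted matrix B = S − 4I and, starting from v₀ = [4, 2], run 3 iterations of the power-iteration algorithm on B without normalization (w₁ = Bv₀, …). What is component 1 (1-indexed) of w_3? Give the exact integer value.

B = S − 4I has rows (2, 3); (3, 0)
w1 = Bv₀ = (14, 12)
w2 = Bw1 = (64, 42)
w3 = Bw2 = (254, 192)
Requested component of w3: 254

254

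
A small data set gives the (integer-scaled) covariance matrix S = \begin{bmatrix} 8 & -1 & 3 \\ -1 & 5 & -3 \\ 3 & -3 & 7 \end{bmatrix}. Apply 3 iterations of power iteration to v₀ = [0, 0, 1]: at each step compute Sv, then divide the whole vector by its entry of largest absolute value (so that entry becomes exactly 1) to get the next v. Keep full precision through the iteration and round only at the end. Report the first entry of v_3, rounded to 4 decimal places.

Sv0 = (3.00000, -3.00000, 7.00000); divide by 7.00000 → v1 = (0.42857, -0.42857, 1.00000)
Sv1 = (6.85714, -5.57143, 9.57143); divide by 9.57143 → v2 = (0.71642, -0.58209, 1.00000)
Sv2 = (9.31343, -6.62687, 10.89552); divide by 10.89552 → v3 = (0.85479, -0.60822, 1.00000)
Requested entry of v3: 624/730 = 0.8548

0.8548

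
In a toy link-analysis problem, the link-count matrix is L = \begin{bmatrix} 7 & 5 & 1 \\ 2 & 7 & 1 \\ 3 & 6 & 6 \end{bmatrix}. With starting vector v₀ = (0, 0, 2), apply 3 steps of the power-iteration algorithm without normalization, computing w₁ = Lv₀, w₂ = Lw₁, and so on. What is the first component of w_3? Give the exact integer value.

492

w1 = Lv₀ = (7·0 + 5·0 + 1·2; 2·0 + 7·0 + 1·2; 3·0 + 6·0 + 6·2) = (2, 2, 12)
w2 = Lw1 = (7·2 + 5·2 + 1·12; 2·2 + 7·2 + 1·12; 3·2 + 6·2 + 6·12) = (36, 30, 90)
w3 = Lw2 = (492, 372, 828)
The requested component of w3 is 492.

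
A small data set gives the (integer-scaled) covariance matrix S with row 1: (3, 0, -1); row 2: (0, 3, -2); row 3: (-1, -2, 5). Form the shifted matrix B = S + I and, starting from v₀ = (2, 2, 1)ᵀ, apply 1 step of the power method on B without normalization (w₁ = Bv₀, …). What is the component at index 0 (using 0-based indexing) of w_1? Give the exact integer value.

7

B = S + I has rows (4, 0, -1); (0, 4, -2); (-1, -2, 6)
w1 = Bv₀ = (4·2 + 0·2 + (-1)·1; 0·2 + 4·2 + (-2)·1; (-1)·2 + (-2)·2 + 6·1) = (7, 6, 0)
Requested component of w1: 7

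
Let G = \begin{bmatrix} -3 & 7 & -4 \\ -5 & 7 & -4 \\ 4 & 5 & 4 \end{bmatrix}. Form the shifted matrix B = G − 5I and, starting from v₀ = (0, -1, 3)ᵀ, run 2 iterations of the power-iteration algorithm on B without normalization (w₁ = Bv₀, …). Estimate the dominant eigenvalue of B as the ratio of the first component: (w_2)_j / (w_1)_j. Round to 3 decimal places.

-4.526

B = G − 5I has rows (-8, 7, -4); (-5, 2, -4); (4, 5, -1)
w1 = Bv₀ = ((-8)·0 + 7·(-1) + (-4)·3; (-5)·0 + 2·(-1) + (-4)·3; 4·0 + 5·(-1) + (-1)·3) = (-19, -14, -8)
w2 = Bw1 = ((-8)·(-19) + 7·(-14) + (-4)·(-8); (-5)·(-19) + 2·(-14) + (-4)·(-8); 4·(-19) + 5·(-14) + (-1)·(-8)) = (86, 99, -138)
Ratio: 86/-19 = -4.526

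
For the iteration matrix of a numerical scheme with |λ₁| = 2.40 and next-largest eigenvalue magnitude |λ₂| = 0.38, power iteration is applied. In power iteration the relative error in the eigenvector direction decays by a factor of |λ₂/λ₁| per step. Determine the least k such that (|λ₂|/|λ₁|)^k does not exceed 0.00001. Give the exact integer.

7

|λ₂/λ₁| = 0.38/2.40 = 0.15833
Need k ≥ ln(0.00001) / ln(0.15833) = -11.5129 / -1.8431 ≈ 6.247
Smallest integer k satisfying the bound: 7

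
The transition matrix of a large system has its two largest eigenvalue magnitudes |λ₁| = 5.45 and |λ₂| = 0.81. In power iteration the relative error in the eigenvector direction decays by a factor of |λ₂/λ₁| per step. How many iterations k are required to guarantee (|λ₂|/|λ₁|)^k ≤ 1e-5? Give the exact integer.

|λ₂/λ₁| = 0.81/5.45 = 0.14862
Need k ≥ ln(1e-5) / ln(0.14862) = -11.5129 / -1.9063 ≈ 6.039
Smallest integer k satisfying the bound: 7

7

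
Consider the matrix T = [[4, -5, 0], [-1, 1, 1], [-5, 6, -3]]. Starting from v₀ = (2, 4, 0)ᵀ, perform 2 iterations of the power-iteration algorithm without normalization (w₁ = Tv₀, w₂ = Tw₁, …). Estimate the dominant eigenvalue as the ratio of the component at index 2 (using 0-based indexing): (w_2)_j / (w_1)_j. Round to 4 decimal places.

λ ≈ 2.1429

w1 = Tv₀ = (4·2 + (-5)·4 + 0·0; (-1)·2 + 1·4 + 1·0; (-5)·2 + 6·4 + (-3)·0) = (-12, 2, 14)
w2 = Tw1 = (4·(-12) + (-5)·2 + 0·14; (-1)·(-12) + 1·2 + 1·14; (-5)·(-12) + 6·2 + (-3)·14) = (-58, 28, 30)
Ratio at component: 30 / 14 = 2.1429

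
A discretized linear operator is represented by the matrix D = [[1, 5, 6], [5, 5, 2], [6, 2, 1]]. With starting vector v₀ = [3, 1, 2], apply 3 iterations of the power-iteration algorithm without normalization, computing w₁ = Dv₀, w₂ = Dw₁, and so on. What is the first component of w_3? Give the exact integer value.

w1 = Dv₀ = (20, 24, 22)
w2 = Dw1 = (272, 264, 190)
w3 = Dw2 = (2732, 3060, 2350)
The requested component of w3 is 2732.

2732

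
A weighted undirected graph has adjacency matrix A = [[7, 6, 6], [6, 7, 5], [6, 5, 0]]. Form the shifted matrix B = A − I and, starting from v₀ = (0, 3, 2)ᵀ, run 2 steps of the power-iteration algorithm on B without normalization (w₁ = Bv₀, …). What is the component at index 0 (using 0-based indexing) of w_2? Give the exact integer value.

426

B = A − I has rows (6, 6, 6); (6, 6, 5); (6, 5, -1)
w1 = Bv₀ = (30, 28, 13)
w2 = Bw1 = (426, 413, 307)
Requested component of w2: 426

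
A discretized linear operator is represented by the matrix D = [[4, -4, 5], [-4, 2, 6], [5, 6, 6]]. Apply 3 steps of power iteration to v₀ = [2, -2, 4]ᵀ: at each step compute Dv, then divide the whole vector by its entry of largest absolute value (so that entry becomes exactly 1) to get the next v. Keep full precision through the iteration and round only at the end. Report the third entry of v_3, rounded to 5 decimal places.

Dv0 = (36.000000, 12.000000, 22.000000); divide by 36.000000 → v1 = (1.000000, 0.333333, 0.611111)
Dv1 = (5.722222, 0.333333, 10.666667); divide by 10.666667 → v2 = (0.536458, 0.031250, 1.000000)
Dv2 = (7.020833, 3.916667, 8.869792); divide by 8.869792 → v3 = (0.791544, 0.441574, 1.000000)
Requested entry of v3: 3406/3406 = 1.00000

1.00000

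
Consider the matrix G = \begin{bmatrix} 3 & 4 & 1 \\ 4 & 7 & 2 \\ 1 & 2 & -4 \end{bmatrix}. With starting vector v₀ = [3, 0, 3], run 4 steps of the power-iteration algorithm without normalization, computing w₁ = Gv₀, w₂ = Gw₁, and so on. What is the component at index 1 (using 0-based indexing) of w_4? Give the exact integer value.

w1 = Gv₀ = (3·3 + 4·0 + 1·3; 4·3 + 7·0 + 2·3; 1·3 + 2·0 + (-4)·3) = (12, 18, -9)
w2 = Gw1 = (3·12 + 4·18 + 1·(-9); 4·12 + 7·18 + 2·(-9); 1·12 + 2·18 + (-4)·(-9)) = (99, 156, 84)
w3 = Gw2 = (1005, 1656, 75)
w4 = Gw3 = (9714, 15762, 4017)
The requested component of w4 is 15762.

15762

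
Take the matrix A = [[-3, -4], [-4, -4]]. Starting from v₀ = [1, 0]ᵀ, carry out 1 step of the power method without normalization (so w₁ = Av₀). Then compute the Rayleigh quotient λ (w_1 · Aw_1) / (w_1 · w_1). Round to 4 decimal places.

w1 = Av₀ = (-3, -4)
Aw1 = (25, 28)
w1·Aw1 = (-3)·25 + (-4)·28 = -187; w1·w1 = (-3)·(-3) + (-4)·(-4) = 25
λ ≈ -187/25 = -7.4800

-7.4800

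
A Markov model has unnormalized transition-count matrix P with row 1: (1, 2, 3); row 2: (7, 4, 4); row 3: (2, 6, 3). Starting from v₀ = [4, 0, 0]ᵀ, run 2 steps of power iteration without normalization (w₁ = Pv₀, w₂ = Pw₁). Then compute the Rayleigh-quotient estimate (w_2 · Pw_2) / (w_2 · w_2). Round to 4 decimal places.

w1 = Pv₀ = (1·4 + 2·0 + 3·0; 7·4 + 4·0 + 4·0; 2·4 + 6·0 + 3·0) = (4, 28, 8)
w2 = Pw1 = (1·4 + 2·28 + 3·8; 7·4 + 4·28 + 4·8; 2·4 + 6·28 + 3·8) = (84, 172, 200)
Pw2 = (1028, 2076, 1800)
w2·Pw2 = 84·1028 + 172·2076 + 200·1800 = 803424; w2·w2 = 84·84 + 172·172 + 200·200 = 76640
λ ≈ 803424/76640 = 10.4831

10.4831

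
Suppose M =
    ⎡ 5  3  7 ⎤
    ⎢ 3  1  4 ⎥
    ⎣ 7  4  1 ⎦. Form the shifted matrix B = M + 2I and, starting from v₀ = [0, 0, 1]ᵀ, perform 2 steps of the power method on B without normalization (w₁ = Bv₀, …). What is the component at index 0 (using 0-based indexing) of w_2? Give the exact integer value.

B = M + 2I has rows (7, 3, 7); (3, 3, 4); (7, 4, 3)
w1 = Bv₀ = (7, 4, 3)
w2 = Bw1 = (82, 45, 74)
Requested component of w2: 82

82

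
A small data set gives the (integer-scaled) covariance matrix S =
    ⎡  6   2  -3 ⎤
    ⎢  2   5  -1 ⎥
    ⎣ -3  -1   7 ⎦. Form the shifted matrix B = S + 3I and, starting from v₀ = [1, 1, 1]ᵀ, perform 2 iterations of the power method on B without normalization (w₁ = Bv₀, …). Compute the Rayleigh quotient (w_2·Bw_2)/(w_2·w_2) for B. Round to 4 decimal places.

μ ≈ 9.1210

B = S + 3I has rows (9, 2, -3); (2, 8, -1); (-3, -1, 10)
w1 = Bv₀ = (9·1 + 2·1 + (-3)·1; 2·1 + 8·1 + (-1)·1; (-3)·1 + (-1)·1 + 10·1) = (8, 9, 6)
w2 = Bw1 = (9·8 + 2·9 + (-3)·6; 2·8 + 8·9 + (-1)·6; (-3)·8 + (-1)·9 + 10·6) = (72, 82, 27)
Bw2 = (731, 773, -28)
w2·Bw2 = 115262; w2·w2 = 12637; μ ≈ 115262/12637 = 9.1210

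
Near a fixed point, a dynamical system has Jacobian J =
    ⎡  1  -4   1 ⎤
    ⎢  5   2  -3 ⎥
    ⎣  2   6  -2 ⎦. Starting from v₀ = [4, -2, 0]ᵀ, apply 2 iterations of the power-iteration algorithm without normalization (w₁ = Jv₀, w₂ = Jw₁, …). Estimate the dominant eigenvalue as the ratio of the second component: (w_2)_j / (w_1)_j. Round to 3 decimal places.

6.500

w1 = Jv₀ = (12, 16, -4)
w2 = Jw1 = (-56, 104, 128)
Ratio at component: 104 / 16 = 6.500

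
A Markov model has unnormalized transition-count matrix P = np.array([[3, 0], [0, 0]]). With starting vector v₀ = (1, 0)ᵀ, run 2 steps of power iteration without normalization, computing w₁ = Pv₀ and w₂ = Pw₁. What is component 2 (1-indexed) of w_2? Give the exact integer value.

w1 = Pv₀ = (3·1 + 0·0; 0·1 + 0·0) = (3, 0)
w2 = Pw1 = (3·3 + 0·0; 0·3 + 0·0) = (9, 0)
The requested component of w2 is 0.

0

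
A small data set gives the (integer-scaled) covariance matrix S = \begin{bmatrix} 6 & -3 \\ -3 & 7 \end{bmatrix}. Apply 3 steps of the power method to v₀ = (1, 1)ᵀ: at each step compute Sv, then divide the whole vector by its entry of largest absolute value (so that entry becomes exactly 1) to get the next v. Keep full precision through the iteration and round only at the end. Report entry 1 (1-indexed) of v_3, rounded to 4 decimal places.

Sv0 = (3.00000, 4.00000); divide by 4.00000 → v1 = (0.75000, 1.00000)
Sv1 = (1.50000, 4.75000); divide by 4.75000 → v2 = (0.31579, 1.00000)
Sv2 = (-1.10526, 6.05263); divide by 6.05263 → v3 = (-0.18261, 1.00000)
Requested entry of v3: -21/115 = -0.1826

-0.1826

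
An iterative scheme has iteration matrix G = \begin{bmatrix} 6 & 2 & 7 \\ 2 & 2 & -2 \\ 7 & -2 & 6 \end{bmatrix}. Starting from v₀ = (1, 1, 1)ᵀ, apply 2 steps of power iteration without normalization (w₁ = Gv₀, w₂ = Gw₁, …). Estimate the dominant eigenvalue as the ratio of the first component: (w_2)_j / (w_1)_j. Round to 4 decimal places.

11.4000

w1 = Gv₀ = (6·1 + 2·1 + 7·1; 2·1 + 2·1 + (-2)·1; 7·1 + (-2)·1 + 6·1) = (15, 2, 11)
w2 = Gw1 = (6·15 + 2·2 + 7·11; 2·15 + 2·2 + (-2)·11; 7·15 + (-2)·2 + 6·11) = (171, 12, 167)
Ratio at component: 171 / 15 = 11.4000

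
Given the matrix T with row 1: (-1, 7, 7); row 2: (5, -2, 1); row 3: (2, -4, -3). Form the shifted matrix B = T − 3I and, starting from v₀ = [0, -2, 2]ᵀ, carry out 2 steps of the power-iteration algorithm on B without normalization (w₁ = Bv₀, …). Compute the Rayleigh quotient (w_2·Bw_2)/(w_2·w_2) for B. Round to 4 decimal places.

μ ≈ -12.3197

B = T − 3I has rows (-4, 7, 7); (5, -5, 1); (2, -4, -6)
w1 = Bv₀ = (0, 12, -4)
w2 = Bw1 = (56, -64, -24)
Bw2 = (-840, 576, 512)
w2·Bw2 = -96192; w2·w2 = 7808; μ ≈ -96192/7808 = -12.3197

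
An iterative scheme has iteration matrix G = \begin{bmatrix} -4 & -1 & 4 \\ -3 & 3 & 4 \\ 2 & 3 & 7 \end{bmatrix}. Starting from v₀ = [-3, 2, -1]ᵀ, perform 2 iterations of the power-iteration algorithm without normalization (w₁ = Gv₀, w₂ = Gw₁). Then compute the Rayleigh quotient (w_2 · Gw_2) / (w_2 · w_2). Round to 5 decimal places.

λ ≈ -4.00987

w1 = Gv₀ = ((-4)·(-3) + (-1)·2 + 4·(-1); (-3)·(-3) + 3·2 + 4·(-1); 2·(-3) + 3·2 + 7·(-1)) = (6, 11, -7)
w2 = Gw1 = ((-4)·6 + (-1)·11 + 4·(-7); (-3)·6 + 3·11 + 4·(-7); 2·6 + 3·11 + 7·(-7)) = (-63, -13, -4)
Gw2 = (249, 134, -193)
w2·Gw2 = (-63)·249 + (-13)·134 + (-4)·(-193) = -16657; w2·w2 = (-63)·(-63) + (-13)·(-13) + (-4)·(-4) = 4154
λ ≈ -16657/4154 = -4.00987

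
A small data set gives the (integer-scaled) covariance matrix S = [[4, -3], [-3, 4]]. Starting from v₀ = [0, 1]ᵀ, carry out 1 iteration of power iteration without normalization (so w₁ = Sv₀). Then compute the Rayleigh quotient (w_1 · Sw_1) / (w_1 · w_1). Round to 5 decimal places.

λ ≈ 6.88000

w1 = Sv₀ = (4·0 + (-3)·1; (-3)·0 + 4·1) = (-3, 4)
Sw1 = (-24, 25)
w1·Sw1 = (-3)·(-24) + 4·25 = 172; w1·w1 = (-3)·(-3) + 4·4 = 25
λ ≈ 172/25 = 6.88000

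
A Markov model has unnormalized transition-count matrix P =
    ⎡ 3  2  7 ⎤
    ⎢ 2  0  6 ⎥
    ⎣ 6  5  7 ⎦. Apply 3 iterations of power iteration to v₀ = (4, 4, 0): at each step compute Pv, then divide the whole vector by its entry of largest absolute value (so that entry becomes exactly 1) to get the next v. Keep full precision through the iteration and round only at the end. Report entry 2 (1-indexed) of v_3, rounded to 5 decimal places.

Pv0 = (20.000000, 8.000000, 44.000000); divide by 44.000000 → v1 = (0.454545, 0.181818, 1.000000)
Pv1 = (8.727273, 6.909091, 10.636364); divide by 10.636364 → v2 = (0.820513, 0.649573, 1.000000)
Pv2 = (10.760684, 7.641026, 15.170940); divide by 15.170940 → v3 = (0.709296, 0.503662, 1.000000)
Requested entry of v3: 3576/7100 = 0.50366

0.50366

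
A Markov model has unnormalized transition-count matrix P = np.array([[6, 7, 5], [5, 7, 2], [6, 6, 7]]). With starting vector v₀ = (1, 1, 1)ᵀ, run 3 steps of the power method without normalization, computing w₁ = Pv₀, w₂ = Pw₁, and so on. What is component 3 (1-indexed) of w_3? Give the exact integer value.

w1 = Pv₀ = (6·1 + 7·1 + 5·1; 5·1 + 7·1 + 2·1; 6·1 + 6·1 + 7·1) = (18, 14, 19)
w2 = Pw1 = (6·18 + 7·14 + 5·19; 5·18 + 7·14 + 2·19; 6·18 + 6·14 + 7·19) = (301, 226, 325)
w3 = Pw2 = (5013, 3737, 5437)
The requested component of w3 is 5437.

5437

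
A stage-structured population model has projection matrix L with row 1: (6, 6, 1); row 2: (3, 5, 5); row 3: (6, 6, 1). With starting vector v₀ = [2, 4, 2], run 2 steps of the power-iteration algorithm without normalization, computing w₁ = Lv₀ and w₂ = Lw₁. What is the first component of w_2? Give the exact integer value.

482

w1 = Lv₀ = (6·2 + 6·4 + 1·2; 3·2 + 5·4 + 5·2; 6·2 + 6·4 + 1·2) = (38, 36, 38)
w2 = Lw1 = (6·38 + 6·36 + 1·38; 3·38 + 5·36 + 5·38; 6·38 + 6·36 + 1·38) = (482, 484, 482)
The requested component of w2 is 482.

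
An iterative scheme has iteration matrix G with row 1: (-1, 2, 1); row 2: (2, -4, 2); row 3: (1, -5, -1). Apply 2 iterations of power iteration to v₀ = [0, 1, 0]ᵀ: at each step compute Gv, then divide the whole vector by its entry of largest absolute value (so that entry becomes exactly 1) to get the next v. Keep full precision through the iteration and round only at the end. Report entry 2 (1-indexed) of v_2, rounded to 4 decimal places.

Gv0 = (2.00000, -4.00000, -5.00000); divide by -5.00000 → v1 = (-0.40000, 0.80000, 1.00000)
Gv1 = (3.00000, -2.00000, -5.40000); divide by -5.40000 → v2 = (-0.55556, 0.37037, 1.00000)
Requested entry of v2: 10/27 = 0.3704

0.3704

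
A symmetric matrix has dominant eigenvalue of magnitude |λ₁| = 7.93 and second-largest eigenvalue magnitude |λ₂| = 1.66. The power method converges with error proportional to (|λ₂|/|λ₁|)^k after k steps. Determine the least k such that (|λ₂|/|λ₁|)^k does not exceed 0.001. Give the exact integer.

|λ₂/λ₁| = 1.66/7.93 = 0.20933
Need k ≥ ln(0.001) / ln(0.20933) = -6.9078 / -1.5638 ≈ 4.417
Smallest integer k satisfying the bound: 5

5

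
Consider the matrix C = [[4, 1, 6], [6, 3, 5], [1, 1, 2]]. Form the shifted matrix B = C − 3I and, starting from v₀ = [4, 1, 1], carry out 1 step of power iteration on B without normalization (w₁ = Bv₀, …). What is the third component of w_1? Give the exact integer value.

B = C − 3I has rows (1, 1, 6); (6, 0, 5); (1, 1, -1)
w1 = Bv₀ = (11, 29, 4)
Requested component of w1: 4

4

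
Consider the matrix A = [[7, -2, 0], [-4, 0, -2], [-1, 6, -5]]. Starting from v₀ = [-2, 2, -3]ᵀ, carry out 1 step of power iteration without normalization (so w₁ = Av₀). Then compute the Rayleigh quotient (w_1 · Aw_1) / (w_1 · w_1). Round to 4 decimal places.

λ ≈ 1.2645

w1 = Av₀ = (7·(-2) + (-2)·2 + 0·(-3); (-4)·(-2) + 0·2 + (-2)·(-3); (-1)·(-2) + 6·2 + (-5)·(-3)) = (-18, 14, 29)
Aw1 = (-154, 14, -43)
w1·Aw1 = (-18)·(-154) + 14·14 + 29·(-43) = 1721; w1·w1 = (-18)·(-18) + 14·14 + 29·29 = 1361
λ ≈ 1721/1361 = 1.2645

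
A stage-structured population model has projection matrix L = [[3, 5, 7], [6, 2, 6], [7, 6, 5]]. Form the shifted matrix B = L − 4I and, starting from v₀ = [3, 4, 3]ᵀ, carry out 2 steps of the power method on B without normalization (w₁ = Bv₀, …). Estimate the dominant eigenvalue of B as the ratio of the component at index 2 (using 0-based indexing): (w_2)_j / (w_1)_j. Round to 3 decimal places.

B = L − 4I has rows (-1, 5, 7); (6, -2, 6); (7, 6, 1)
w1 = Bv₀ = ((-1)·3 + 5·4 + 7·3; 6·3 + (-2)·4 + 6·3; 7·3 + 6·4 + 1·3) = (38, 28, 48)
w2 = Bw1 = ((-1)·38 + 5·28 + 7·48; 6·38 + (-2)·28 + 6·48; 7·38 + 6·28 + 1·48) = (438, 460, 482)
Ratio: 482/48 = 10.042

μ ≈ 10.042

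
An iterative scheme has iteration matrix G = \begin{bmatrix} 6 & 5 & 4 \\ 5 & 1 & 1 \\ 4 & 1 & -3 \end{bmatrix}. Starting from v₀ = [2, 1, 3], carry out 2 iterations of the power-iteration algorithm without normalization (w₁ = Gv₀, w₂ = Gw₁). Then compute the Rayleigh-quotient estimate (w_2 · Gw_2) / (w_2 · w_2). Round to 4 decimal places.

w1 = Gv₀ = (6·2 + 5·1 + 4·3; 5·2 + 1·1 + 1·3; 4·2 + 1·1 + (-3)·3) = (29, 14, 0)
w2 = Gw1 = (6·29 + 5·14 + 4·0; 5·29 + 1·14 + 1·0; 4·29 + 1·14 + (-3)·0) = (244, 159, 130)
Gw2 = (2779, 1509, 745)
w2·Gw2 = 244·2779 + 159·1509 + 130·745 = 1014857; w2·w2 = 244·244 + 159·159 + 130·130 = 101717
λ ≈ 1014857/101717 = 9.9773

9.9773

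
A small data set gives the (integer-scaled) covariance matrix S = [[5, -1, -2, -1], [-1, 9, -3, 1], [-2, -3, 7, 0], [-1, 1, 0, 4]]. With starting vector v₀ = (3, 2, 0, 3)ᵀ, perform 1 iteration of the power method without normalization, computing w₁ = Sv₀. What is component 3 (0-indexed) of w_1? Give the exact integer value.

11

w1 = Sv₀ = (5·3 + (-1)·2 + (-2)·0 + (-1)·3; (-1)·3 + 9·2 + (-3)·0 + 1·3; (-2)·3 + (-3)·2 + 7·0 + 0·3; (-1)·3 + 1·2 + 0·0 + 4·3) = (10, 18, -12, 11)
The requested component of w1 is 11.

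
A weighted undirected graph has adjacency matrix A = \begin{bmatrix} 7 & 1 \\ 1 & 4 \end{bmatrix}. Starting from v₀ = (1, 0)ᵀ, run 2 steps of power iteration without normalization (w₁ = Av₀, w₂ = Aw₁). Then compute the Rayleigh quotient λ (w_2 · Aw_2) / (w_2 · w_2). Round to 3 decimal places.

7.281

w1 = Av₀ = (7·1 + 1·0; 1·1 + 4·0) = (7, 1)
w2 = Aw1 = (7·7 + 1·1; 1·7 + 4·1) = (50, 11)
Aw2 = (361, 94)
w2·Aw2 = 50·361 + 11·94 = 19084; w2·w2 = 50·50 + 11·11 = 2621
λ ≈ 19084/2621 = 7.281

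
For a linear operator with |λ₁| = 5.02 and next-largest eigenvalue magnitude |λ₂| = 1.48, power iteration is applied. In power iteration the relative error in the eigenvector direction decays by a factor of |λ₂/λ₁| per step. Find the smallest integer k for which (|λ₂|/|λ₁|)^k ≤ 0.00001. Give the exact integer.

10

|λ₂/λ₁| = 1.48/5.02 = 0.29482
Need k ≥ ln(0.00001) / ln(0.29482) = -11.5129 / -1.2214 ≈ 9.426
Smallest integer k satisfying the bound: 10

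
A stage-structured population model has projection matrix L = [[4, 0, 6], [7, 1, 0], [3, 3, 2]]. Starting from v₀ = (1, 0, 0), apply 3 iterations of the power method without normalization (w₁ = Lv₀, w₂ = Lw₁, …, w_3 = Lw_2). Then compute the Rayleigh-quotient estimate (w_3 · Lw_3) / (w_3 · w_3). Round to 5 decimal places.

w1 = Lv₀ = (4·1 + 0·0 + 6·0; 7·1 + 1·0 + 0·0; 3·1 + 3·0 + 2·0) = (4, 7, 3)
w2 = Lw1 = (4·4 + 0·7 + 6·3; 7·4 + 1·7 + 0·3; 3·4 + 3·7 + 2·3) = (34, 35, 39)
w3 = Lw2 = (370, 273, 285)
Lw3 = (3190, 2863, 2499)
w3·Lw3 = 370·3190 + 273·2863 + 285·2499 = 2674114; w3·w3 = 370·370 + 273·273 + 285·285 = 292654
λ ≈ 2674114/292654 = 9.13746

9.13746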